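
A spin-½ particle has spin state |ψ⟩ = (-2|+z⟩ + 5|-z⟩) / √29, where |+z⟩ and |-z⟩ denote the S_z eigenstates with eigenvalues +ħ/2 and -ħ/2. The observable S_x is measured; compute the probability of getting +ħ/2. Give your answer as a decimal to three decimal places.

0.155

|+x⟩ = (|+z⟩ + |-z⟩)/√2, so ⟨+x|ψ⟩ = (3) / (√2·√29).
P = |3|² / 58 = 9/58.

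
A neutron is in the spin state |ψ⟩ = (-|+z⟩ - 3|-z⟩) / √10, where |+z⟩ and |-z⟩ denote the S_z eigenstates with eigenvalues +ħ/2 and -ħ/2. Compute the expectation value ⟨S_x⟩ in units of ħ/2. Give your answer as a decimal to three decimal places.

⟨σ_x⟩ = 2 Re(a* b)/(|a|²+|b|²) with a = -1, b = -3.
a* b = 3, so ⟨σ_x⟩ = 6/10.
⟨S_x⟩ = (ħ/2)·⟨σ_x⟩.

0.600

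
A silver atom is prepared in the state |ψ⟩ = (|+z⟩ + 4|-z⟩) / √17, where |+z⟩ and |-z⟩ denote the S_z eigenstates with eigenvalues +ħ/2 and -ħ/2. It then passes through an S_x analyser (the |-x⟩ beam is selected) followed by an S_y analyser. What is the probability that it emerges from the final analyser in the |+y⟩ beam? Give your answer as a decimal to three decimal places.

First analyser (S_x): P(|-x⟩) = |⟨-x|ψ⟩|² = 9/34.
After stage 1 the state is |-x⟩; P(|+y⟩) = |⟨+y|-x⟩|² = 1/2.
Joint probability = 9/34 × 1/2 = 0.132.

0.132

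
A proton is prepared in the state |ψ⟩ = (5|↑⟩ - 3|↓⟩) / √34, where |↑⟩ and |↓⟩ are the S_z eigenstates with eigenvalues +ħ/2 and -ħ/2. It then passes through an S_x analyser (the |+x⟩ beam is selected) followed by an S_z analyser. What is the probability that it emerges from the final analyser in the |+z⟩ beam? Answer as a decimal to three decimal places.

First analyser (S_x): P(|+x⟩) = |⟨+x|ψ⟩|² = 4/68.
After stage 1 the state is |+x⟩; P(|+z⟩) = |⟨+z|+x⟩|² = 1/2.
Joint probability = 4/68 × 1/2 = 0.029.

0.029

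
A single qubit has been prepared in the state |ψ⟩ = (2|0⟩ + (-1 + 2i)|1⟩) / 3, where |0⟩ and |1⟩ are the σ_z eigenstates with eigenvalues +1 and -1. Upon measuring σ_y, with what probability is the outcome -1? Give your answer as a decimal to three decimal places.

|-y⟩ = (|0⟩ - i|1⟩)/√2, so ⟨-y|ψ⟩ = (-i) / (√2·3).
P = |-i|² / 18 = 1/18.

0.056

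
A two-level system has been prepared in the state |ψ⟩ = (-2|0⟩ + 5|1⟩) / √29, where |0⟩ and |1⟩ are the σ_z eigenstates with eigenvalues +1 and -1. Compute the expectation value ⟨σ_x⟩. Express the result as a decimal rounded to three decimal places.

⟨σ_x⟩ = 2 Re(a* b)/(|a|²+|b|²) with a = -2, b = 5.
a* b = -10, so ⟨σ_x⟩ = -20/29.

-0.690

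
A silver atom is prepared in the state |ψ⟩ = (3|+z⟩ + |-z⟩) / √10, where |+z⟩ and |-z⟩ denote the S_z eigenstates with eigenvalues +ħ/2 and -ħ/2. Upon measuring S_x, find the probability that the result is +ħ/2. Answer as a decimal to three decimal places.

|+x⟩ = (|+z⟩ + |-z⟩)/√2, so ⟨+x|ψ⟩ = (4) / (√2·√10).
P = |4|² / 20 = 16/20.

0.800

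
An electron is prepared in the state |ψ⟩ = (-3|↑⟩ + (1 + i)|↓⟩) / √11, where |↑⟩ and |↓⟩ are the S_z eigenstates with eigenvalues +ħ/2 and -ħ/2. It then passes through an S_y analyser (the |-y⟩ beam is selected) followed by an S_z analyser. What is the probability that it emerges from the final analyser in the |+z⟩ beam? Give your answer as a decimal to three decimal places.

First analyser (S_y): P(|-y⟩) = |⟨-y|ψ⟩|² = 17/22.
After stage 1 the state is |-y⟩; P(|+z⟩) = |⟨+z|-y⟩|² = 1/2.
Joint probability = 17/22 × 1/2 = 0.386.

0.386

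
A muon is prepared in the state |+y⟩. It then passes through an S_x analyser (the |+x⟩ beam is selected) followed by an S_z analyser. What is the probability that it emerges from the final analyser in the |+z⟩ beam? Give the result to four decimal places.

First analyser (S_x): from |+y⟩, P(|+x⟩) = 1/2.
After stage 1 the state is |+x⟩; P(|+z⟩) = |⟨+z|+x⟩|² = 1/2.
Joint probability = 1/2 × 1/2 = 0.2500.

0.2500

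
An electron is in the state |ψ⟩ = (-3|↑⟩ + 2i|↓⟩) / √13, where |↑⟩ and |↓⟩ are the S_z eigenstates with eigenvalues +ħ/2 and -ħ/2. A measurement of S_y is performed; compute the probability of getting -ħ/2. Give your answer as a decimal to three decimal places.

|-y⟩ = (|↑⟩ - i|↓⟩)/√2, so ⟨-y|ψ⟩ = (-5) / (√2·√13).
P = |-5|² / 26 = 25/26.

0.962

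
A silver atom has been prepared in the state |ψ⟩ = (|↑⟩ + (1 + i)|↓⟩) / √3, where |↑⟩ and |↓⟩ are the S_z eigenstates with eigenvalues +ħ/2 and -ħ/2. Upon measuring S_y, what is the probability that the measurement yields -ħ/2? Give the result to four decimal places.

|-y⟩ = (|↑⟩ - i|↓⟩)/√2, so ⟨-y|ψ⟩ = (i) / (√2·√3).
P = |i|² / 6 = 1/6.

0.1667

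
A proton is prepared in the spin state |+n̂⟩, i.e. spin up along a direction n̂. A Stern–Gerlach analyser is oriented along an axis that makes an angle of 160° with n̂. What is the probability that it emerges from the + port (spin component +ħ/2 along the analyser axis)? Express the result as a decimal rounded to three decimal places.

0.030

For spin-½, the probability of finding spin-up along an axis at angle θ to the initial spin direction is cos²(θ/2); spin-down is sin²(θ/2).
θ = 160°, so P = cos²(80°) ≈ 0.030.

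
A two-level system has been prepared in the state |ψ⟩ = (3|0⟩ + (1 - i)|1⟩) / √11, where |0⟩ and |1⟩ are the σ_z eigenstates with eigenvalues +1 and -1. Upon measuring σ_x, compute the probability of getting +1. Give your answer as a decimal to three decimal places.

0.773

|+x⟩ = (|0⟩ + |1⟩)/√2, so ⟨+x|ψ⟩ = (4 - i) / (√2·√11).
P = |4 - i|² / 22 = 17/22.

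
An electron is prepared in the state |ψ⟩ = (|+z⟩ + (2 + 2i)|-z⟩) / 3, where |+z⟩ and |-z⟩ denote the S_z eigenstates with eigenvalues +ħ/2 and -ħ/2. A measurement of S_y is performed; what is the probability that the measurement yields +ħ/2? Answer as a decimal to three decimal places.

|+y⟩ = (|+z⟩ + i|-z⟩)/√2, so ⟨+y|ψ⟩ = (3 - 2i) / (√2·3).
P = |3 - 2i|² / 18 = 13/18.

0.722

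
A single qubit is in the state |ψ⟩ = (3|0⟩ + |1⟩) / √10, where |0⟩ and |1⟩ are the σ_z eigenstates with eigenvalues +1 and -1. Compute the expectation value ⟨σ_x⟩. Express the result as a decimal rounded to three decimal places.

⟨σ_x⟩ = 2 Re(a* b)/(|a|²+|b|²) with a = 3, b = 1.
a* b = 3, so ⟨σ_x⟩ = 6/10.

0.600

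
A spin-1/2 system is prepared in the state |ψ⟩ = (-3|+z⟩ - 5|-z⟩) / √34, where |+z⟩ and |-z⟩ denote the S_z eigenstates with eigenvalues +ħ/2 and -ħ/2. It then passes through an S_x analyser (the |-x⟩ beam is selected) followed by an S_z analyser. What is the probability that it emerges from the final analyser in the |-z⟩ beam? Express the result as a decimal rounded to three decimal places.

0.029

First analyser (S_x): P(|-x⟩) = |⟨-x|ψ⟩|² = 4/68.
After stage 1 the state is |-x⟩; P(|-z⟩) = |⟨-z|-x⟩|² = 1/2.
Joint probability = 4/68 × 1/2 = 0.029.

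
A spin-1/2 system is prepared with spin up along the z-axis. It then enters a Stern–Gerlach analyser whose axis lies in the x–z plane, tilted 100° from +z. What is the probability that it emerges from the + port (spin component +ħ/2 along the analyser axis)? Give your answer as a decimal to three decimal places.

For spin-½, the probability of finding spin-up along an axis at angle θ to the initial spin direction is cos²(θ/2); spin-down is sin²(θ/2).
θ = 100°, so P = cos²(50°) ≈ 0.413.

0.413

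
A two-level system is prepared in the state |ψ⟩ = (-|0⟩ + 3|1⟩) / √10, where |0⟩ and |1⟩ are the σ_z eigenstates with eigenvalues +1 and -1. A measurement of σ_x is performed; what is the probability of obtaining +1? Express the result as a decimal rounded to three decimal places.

|+x⟩ = (|0⟩ + |1⟩)/√2, so ⟨+x|ψ⟩ = (2) / (√2·√10).
P = |2|² / 20 = 4/20.

0.200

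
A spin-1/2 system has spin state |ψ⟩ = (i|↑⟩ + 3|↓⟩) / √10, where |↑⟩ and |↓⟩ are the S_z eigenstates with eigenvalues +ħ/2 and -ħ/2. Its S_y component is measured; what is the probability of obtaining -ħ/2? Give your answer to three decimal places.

|-y⟩ = (|↑⟩ - i|↓⟩)/√2, so ⟨-y|ψ⟩ = (4i) / (√2·√10).
P = |4i|² / 20 = 16/20.

0.800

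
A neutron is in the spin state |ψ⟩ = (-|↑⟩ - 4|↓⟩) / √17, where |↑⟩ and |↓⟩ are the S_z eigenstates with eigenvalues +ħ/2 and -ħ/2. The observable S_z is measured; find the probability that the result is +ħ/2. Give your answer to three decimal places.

0.059

The +ħ/2 outcome corresponds to |↑⟩. Its amplitude in |ψ⟩ is -1/√17.
P = |-1|² / 17 = 1/17.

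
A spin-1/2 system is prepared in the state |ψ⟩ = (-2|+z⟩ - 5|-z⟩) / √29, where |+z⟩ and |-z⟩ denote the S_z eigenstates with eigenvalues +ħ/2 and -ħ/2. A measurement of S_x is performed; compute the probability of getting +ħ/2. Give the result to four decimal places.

|+x⟩ = (|+z⟩ + |-z⟩)/√2, so ⟨+x|ψ⟩ = (-7) / (√2·√29).
P = |-7|² / 58 = 49/58.

0.8448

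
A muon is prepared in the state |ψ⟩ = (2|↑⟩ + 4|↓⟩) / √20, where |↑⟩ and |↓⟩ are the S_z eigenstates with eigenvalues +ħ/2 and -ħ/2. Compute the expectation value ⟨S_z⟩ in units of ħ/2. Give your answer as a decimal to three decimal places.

⟨σ_z⟩ = |a|² - |b|² divided by |a|²+|b|², with a, b the |↑⟩, |↓⟩ amplitudes.
= (4 - 16)/20 = -12/20.
⟨S_z⟩ = (ħ/2)·⟨σ_z⟩.

-0.600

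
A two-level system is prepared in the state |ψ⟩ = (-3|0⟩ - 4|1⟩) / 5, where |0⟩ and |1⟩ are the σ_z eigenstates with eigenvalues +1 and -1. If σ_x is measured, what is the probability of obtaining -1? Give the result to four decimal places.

|-x⟩ = (|0⟩ - |1⟩)/√2, so ⟨-x|ψ⟩ = (1) / (√2·5).
P = |1|² / 50 = 1/50.

0.0200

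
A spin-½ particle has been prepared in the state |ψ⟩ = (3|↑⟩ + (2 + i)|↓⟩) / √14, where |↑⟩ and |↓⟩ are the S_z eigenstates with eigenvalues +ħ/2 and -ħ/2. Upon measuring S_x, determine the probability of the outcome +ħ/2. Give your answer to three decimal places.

|+x⟩ = (|↑⟩ + |↓⟩)/√2, so ⟨+x|ψ⟩ = (5 + i) / (√2·√14).
P = |5 + i|² / 28 = 26/28.

0.929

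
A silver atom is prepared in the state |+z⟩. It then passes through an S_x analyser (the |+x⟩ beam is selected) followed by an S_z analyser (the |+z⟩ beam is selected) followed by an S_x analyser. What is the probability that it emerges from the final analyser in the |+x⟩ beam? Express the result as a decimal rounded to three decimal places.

0.125

First analyser (S_x): from |+z⟩, P(|+x⟩) = 1/2.
After stage 1 the state is |+x⟩; P(|+z⟩) = |⟨+z|+x⟩|² = 1/2.
After stage 2 the state is |+z⟩; P(|+x⟩) = |⟨+x|+z⟩|² = 1/2.
Joint probability = 1/2 × 1/2 × 1/2 = 0.125.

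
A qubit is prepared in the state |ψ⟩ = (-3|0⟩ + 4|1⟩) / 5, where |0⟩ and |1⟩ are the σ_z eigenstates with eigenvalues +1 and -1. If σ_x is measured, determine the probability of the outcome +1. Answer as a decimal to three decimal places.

0.020

|+x⟩ = (|0⟩ + |1⟩)/√2, so ⟨+x|ψ⟩ = (1) / (√2·5).
P = |1|² / 50 = 1/50.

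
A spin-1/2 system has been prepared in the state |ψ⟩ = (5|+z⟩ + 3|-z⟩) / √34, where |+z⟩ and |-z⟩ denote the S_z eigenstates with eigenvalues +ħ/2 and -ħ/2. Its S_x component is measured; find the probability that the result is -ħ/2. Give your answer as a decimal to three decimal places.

|-x⟩ = (|+z⟩ - |-z⟩)/√2, so ⟨-x|ψ⟩ = (2) / (√2·√34).
P = |2|² / 68 = 4/68.

0.059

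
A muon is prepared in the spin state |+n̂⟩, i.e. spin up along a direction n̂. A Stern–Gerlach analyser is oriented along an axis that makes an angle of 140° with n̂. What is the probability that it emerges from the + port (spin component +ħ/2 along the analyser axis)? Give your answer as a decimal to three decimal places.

0.117

For spin-½, the probability of finding spin-up along an axis at angle θ to the initial spin direction is cos²(θ/2); spin-down is sin²(θ/2).
θ = 140°, so P = cos²(70°) ≈ 0.117.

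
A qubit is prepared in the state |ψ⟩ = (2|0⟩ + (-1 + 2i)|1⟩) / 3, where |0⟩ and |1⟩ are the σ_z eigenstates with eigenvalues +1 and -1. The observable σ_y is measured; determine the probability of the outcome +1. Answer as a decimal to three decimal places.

|+y⟩ = (|0⟩ + i|1⟩)/√2, so ⟨+y|ψ⟩ = (4 + i) / (√2·3).
P = |4 + i|² / 18 = 17/18.

0.944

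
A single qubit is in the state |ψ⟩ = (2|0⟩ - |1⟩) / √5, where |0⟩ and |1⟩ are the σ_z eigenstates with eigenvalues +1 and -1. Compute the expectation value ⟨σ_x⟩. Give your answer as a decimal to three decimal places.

-0.800

⟨σ_x⟩ = 2 Re(a* b)/(|a|²+|b|²) with a = 2, b = -1.
a* b = -2, so ⟨σ_x⟩ = -4/5.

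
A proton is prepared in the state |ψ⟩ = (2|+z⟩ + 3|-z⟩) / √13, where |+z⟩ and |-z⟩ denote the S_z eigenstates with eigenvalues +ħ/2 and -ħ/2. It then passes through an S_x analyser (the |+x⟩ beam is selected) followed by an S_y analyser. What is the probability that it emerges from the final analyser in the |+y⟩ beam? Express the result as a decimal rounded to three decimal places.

0.481

First analyser (S_x): P(|+x⟩) = |⟨+x|ψ⟩|² = 25/26.
After stage 1 the state is |+x⟩; P(|+y⟩) = |⟨+y|+x⟩|² = 1/2.
Joint probability = 25/26 × 1/2 = 0.481.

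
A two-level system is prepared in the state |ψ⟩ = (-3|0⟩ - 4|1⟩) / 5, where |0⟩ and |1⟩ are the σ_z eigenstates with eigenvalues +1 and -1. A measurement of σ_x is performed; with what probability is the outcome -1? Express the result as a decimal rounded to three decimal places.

0.020

|-x⟩ = (|0⟩ - |1⟩)/√2, so ⟨-x|ψ⟩ = (1) / (√2·5).
P = |1|² / 50 = 1/50.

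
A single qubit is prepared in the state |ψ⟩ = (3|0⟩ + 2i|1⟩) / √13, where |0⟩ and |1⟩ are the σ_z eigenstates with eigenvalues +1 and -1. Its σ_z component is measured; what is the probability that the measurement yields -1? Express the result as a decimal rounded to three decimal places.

0.308

The -1 outcome corresponds to |1⟩. Its amplitude in |ψ⟩ is 2i/√13.
P = |2i|² / 13 = 4/13.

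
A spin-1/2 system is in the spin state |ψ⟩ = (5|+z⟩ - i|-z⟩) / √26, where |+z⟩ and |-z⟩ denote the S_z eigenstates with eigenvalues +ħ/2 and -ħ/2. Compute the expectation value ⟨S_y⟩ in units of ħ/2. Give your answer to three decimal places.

-0.385

⟨σ_y⟩ = 2 Im(a* b)/(|a|²+|b|²) with a = 5, b = -i.
a* b = -5i, so ⟨σ_y⟩ = -10/26.
⟨S_y⟩ = (ħ/2)·⟨σ_y⟩.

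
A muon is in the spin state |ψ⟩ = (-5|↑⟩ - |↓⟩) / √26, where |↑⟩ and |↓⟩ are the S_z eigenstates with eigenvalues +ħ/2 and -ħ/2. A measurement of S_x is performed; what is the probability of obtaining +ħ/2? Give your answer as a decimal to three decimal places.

0.692

|+x⟩ = (|↑⟩ + |↓⟩)/√2, so ⟨+x|ψ⟩ = (-6) / (√2·√26).
P = |-6|² / 52 = 36/52.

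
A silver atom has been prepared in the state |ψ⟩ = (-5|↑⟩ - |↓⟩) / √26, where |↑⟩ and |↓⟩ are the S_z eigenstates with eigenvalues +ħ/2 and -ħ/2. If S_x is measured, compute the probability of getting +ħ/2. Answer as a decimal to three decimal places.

0.692

|+x⟩ = (|↑⟩ + |↓⟩)/√2, so ⟨+x|ψ⟩ = (-6) / (√2·√26).
P = |-6|² / 52 = 36/52.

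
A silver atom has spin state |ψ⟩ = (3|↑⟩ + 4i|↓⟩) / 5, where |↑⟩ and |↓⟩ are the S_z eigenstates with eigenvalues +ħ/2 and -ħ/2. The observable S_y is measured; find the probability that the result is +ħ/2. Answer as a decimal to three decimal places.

|+y⟩ = (|↑⟩ + i|↓⟩)/√2, so ⟨+y|ψ⟩ = (7) / (√2·5).
P = |7|² / 50 = 49/50.

0.980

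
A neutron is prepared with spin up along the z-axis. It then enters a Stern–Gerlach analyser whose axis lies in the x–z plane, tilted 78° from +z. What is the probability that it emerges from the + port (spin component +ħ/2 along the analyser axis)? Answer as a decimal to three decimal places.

0.604

For spin-½, the probability of finding spin-up along an axis at angle θ to the initial spin direction is cos²(θ/2); spin-down is sin²(θ/2).
θ = 78°, so P = cos²(39°) ≈ 0.604.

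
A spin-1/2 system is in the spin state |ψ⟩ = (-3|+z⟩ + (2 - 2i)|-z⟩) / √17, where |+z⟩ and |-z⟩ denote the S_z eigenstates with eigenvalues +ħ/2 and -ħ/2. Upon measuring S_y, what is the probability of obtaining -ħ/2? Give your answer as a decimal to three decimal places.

|-y⟩ = (|+z⟩ - i|-z⟩)/√2, so ⟨-y|ψ⟩ = (-1 + 2i) / (√2·√17).
P = |-1 + 2i|² / 34 = 5/34.

0.147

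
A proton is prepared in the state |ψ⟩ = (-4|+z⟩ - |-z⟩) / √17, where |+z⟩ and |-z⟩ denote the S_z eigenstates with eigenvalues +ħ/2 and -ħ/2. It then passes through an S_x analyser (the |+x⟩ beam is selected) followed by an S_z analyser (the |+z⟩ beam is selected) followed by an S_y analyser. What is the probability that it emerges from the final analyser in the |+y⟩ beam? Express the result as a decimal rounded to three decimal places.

First analyser (S_x): P(|+x⟩) = |⟨+x|ψ⟩|² = 25/34.
After stage 1 the state is |+x⟩; P(|+z⟩) = |⟨+z|+x⟩|² = 1/2.
After stage 2 the state is |+z⟩; P(|+y⟩) = |⟨+y|+z⟩|² = 1/2.
Joint probability = 25/34 × 1/2 × 1/2 = 0.184.

0.184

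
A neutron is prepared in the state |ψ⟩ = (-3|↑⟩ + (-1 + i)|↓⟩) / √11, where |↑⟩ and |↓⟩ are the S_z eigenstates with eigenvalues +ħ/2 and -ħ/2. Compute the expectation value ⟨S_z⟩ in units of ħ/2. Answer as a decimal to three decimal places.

⟨σ_z⟩ = |a|² - |b|² divided by |a|²+|b|², with a, b the |↑⟩, |↓⟩ amplitudes.
= (9 - 2)/11 = 7/11.
⟨S_z⟩ = (ħ/2)·⟨σ_z⟩.

0.636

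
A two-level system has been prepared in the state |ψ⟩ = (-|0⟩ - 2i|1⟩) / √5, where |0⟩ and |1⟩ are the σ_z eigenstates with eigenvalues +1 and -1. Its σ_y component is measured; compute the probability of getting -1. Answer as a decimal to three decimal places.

0.100

|-y⟩ = (|0⟩ - i|1⟩)/√2, so ⟨-y|ψ⟩ = (1) / (√2·√5).
P = |1|² / 10 = 1/10.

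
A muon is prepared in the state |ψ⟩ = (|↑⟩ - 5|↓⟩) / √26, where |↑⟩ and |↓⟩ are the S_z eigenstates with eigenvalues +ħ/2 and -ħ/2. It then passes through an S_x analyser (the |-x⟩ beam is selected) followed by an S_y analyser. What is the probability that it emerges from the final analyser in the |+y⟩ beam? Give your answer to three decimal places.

0.346

First analyser (S_x): P(|-x⟩) = |⟨-x|ψ⟩|² = 36/52.
After stage 1 the state is |-x⟩; P(|+y⟩) = |⟨+y|-x⟩|² = 1/2.
Joint probability = 36/52 × 1/2 = 0.346.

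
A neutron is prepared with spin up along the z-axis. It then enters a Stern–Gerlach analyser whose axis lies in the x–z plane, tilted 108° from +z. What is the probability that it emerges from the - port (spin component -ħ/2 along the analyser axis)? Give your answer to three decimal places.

0.655

For spin-½, the probability of finding spin-up along an axis at angle θ to the initial spin direction is cos²(θ/2); spin-down is sin²(θ/2).
θ = 108°, so P = sin²(54°) ≈ 0.655.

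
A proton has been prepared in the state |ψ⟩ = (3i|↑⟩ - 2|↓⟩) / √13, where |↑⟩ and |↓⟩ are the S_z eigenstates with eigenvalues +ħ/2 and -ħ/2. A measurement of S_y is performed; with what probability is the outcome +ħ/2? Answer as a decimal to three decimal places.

|+y⟩ = (|↑⟩ + i|↓⟩)/√2, so ⟨+y|ψ⟩ = (5i) / (√2·√13).
P = |5i|² / 26 = 25/26.

0.962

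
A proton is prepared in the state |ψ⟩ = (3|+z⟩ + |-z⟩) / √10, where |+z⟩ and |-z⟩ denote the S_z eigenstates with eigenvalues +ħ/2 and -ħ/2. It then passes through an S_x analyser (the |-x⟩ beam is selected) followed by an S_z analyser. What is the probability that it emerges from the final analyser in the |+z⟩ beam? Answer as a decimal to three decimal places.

0.100

First analyser (S_x): P(|-x⟩) = |⟨-x|ψ⟩|² = 4/20.
After stage 1 the state is |-x⟩; P(|+z⟩) = |⟨+z|-x⟩|² = 1/2.
Joint probability = 4/20 × 1/2 = 0.100.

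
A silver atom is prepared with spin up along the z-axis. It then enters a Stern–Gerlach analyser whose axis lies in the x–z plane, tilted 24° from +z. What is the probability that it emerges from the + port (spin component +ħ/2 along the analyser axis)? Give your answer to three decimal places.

For spin-½, the probability of finding spin-up along an axis at angle θ to the initial spin direction is cos²(θ/2); spin-down is sin²(θ/2).
θ = 24°, so P = cos²(12°) ≈ 0.957.

0.957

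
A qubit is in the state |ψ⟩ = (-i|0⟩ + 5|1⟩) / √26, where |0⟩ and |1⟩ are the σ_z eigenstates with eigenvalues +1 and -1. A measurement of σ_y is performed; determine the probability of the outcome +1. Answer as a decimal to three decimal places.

|+y⟩ = (|0⟩ + i|1⟩)/√2, so ⟨+y|ψ⟩ = (-6i) / (√2·√26).
P = |-6i|² / 52 = 36/52.

0.692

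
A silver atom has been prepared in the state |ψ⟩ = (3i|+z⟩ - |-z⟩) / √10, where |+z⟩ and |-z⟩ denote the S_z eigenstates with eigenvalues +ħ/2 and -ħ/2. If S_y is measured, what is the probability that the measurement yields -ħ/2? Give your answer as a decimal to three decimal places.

|-y⟩ = (|+z⟩ - i|-z⟩)/√2, so ⟨-y|ψ⟩ = (2i) / (√2·√10).
P = |2i|² / 20 = 4/20.

0.200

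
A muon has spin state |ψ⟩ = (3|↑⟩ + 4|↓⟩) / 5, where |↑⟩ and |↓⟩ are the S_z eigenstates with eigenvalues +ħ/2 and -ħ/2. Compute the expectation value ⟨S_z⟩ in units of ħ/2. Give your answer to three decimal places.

⟨σ_z⟩ = |a|² - |b|² divided by |a|²+|b|², with a, b the |↑⟩, |↓⟩ amplitudes.
= (9 - 16)/25 = -7/25.
⟨S_z⟩ = (ħ/2)·⟨σ_z⟩.

-0.280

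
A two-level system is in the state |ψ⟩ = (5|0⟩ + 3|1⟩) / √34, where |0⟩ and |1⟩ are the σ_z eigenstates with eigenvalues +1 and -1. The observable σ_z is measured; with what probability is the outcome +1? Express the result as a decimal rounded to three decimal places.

The +1 outcome corresponds to |0⟩. Its amplitude in |ψ⟩ is 5/√34.
P = |5|² / 34 = 25/34.

0.735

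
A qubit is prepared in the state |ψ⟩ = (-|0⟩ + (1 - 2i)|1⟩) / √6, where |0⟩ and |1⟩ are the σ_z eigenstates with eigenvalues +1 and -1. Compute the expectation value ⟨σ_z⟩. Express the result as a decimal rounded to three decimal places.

-0.667

⟨σ_z⟩ = |a|² - |b|² divided by |a|²+|b|², with a, b the |0⟩, |1⟩ amplitudes.
= (1 - 5)/6 = -4/6.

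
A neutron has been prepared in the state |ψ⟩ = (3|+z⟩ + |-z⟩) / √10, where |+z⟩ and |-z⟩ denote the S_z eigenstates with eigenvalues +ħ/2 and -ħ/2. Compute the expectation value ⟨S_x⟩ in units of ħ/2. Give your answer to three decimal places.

⟨σ_x⟩ = 2 Re(a* b)/(|a|²+|b|²) with a = 3, b = 1.
a* b = 3, so ⟨σ_x⟩ = 6/10.
⟨S_x⟩ = (ħ/2)·⟨σ_x⟩.

0.600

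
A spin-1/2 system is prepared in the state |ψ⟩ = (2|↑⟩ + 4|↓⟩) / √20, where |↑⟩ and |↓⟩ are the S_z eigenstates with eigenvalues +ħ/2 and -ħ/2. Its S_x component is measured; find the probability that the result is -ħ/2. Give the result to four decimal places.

0.1000

|-x⟩ = (|↑⟩ - |↓⟩)/√2, so ⟨-x|ψ⟩ = (-2) / (√2·√20).
P = |-2|² / 40 = 4/40.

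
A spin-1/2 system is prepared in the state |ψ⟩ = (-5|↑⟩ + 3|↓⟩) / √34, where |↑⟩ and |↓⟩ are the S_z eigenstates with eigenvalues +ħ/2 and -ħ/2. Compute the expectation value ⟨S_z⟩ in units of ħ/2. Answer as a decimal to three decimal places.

0.471

⟨σ_z⟩ = |a|² - |b|² divided by |a|²+|b|², with a, b the |↑⟩, |↓⟩ amplitudes.
= (25 - 9)/34 = 16/34.
⟨S_z⟩ = (ħ/2)·⟨σ_z⟩.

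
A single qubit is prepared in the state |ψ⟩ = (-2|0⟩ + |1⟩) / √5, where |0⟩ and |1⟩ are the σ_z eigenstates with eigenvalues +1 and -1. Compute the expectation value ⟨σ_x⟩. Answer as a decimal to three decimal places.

⟨σ_x⟩ = 2 Re(a* b)/(|a|²+|b|²) with a = -2, b = 1.
a* b = -2, so ⟨σ_x⟩ = -4/5.

-0.800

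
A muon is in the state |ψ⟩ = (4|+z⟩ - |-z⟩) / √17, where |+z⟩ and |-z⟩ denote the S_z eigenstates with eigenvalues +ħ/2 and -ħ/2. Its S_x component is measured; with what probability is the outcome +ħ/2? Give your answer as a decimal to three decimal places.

0.265

|+x⟩ = (|+z⟩ + |-z⟩)/√2, so ⟨+x|ψ⟩ = (3) / (√2·√17).
P = |3|² / 34 = 9/34.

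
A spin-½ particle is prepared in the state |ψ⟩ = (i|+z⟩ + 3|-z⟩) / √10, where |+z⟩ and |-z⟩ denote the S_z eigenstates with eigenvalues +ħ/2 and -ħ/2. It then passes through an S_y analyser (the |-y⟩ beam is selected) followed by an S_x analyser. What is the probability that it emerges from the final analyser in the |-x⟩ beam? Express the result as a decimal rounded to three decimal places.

0.400

First analyser (S_y): P(|-y⟩) = |⟨-y|ψ⟩|² = 16/20.
After stage 1 the state is |-y⟩; P(|-x⟩) = |⟨-x|-y⟩|² = 1/2.
Joint probability = 16/20 × 1/2 = 0.400.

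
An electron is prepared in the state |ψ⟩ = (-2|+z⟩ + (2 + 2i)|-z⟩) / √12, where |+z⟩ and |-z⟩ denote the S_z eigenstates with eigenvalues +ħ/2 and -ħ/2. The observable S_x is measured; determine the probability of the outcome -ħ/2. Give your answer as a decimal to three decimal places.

|-x⟩ = (|+z⟩ - |-z⟩)/√2, so ⟨-x|ψ⟩ = (-4 - 2i) / (√2·√12).
P = |-4 - 2i|² / 24 = 20/24.

0.833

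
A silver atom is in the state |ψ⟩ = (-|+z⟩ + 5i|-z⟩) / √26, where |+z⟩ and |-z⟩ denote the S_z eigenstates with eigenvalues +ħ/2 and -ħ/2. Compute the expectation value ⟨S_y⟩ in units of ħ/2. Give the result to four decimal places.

⟨σ_y⟩ = 2 Im(a* b)/(|a|²+|b|²) with a = -1, b = 5i.
a* b = -5i, so ⟨σ_y⟩ = -10/26.
⟨S_y⟩ = (ħ/2)·⟨σ_y⟩.

-0.3846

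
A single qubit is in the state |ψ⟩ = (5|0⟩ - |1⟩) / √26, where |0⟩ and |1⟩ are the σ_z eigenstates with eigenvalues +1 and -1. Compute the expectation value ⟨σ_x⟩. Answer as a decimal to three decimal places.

-0.385

⟨σ_x⟩ = 2 Re(a* b)/(|a|²+|b|²) with a = 5, b = -1.
a* b = -5, so ⟨σ_x⟩ = -10/26.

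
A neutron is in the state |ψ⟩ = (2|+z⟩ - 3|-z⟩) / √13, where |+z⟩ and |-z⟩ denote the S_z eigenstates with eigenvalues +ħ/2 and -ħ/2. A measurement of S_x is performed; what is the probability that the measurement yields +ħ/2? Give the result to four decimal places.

|+x⟩ = (|+z⟩ + |-z⟩)/√2, so ⟨+x|ψ⟩ = (-1) / (√2·√13).
P = |-1|² / 26 = 1/26.

0.0385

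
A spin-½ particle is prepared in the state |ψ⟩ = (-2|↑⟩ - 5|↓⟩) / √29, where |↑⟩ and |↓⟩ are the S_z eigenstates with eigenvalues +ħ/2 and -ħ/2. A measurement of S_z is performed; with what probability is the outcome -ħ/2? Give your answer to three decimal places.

The -ħ/2 outcome corresponds to |↓⟩. Its amplitude in |ψ⟩ is -5/√29.
P = |-5|² / 29 = 25/29.

0.862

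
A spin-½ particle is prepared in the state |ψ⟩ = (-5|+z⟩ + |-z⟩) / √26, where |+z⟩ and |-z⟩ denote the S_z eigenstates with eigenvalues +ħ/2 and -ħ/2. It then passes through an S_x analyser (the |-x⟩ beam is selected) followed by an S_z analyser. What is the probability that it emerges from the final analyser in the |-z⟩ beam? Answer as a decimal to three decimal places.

First analyser (S_x): P(|-x⟩) = |⟨-x|ψ⟩|² = 36/52.
After stage 1 the state is |-x⟩; P(|-z⟩) = |⟨-z|-x⟩|² = 1/2.
Joint probability = 36/52 × 1/2 = 0.346.

0.346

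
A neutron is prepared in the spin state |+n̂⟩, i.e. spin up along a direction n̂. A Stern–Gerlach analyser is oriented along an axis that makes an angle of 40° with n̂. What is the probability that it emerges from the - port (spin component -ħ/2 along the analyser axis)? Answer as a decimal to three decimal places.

For spin-½, the probability of finding spin-up along an axis at angle θ to the initial spin direction is cos²(θ/2); spin-down is sin²(θ/2).
θ = 40°, so P = sin²(20°) ≈ 0.117.

0.117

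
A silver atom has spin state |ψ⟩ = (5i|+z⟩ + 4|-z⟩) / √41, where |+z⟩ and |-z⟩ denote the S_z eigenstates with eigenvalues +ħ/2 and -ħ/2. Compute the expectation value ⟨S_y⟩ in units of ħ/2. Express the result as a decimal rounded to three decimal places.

⟨σ_y⟩ = 2 Im(a* b)/(|a|²+|b|²) with a = 5i, b = 4.
a* b = -20i, so ⟨σ_y⟩ = -40/41.
⟨S_y⟩ = (ħ/2)·⟨σ_y⟩.

-0.976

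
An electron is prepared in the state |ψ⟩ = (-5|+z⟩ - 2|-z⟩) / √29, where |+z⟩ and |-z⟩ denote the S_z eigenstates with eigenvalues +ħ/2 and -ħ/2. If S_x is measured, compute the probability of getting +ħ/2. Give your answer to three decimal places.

0.845

|+x⟩ = (|+z⟩ + |-z⟩)/√2, so ⟨+x|ψ⟩ = (-7) / (√2·√29).
P = |-7|² / 58 = 49/58.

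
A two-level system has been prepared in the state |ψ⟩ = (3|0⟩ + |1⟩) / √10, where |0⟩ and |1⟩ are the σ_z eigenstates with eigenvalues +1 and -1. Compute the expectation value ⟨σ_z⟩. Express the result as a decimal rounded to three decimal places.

0.800

⟨σ_z⟩ = |a|² - |b|² divided by |a|²+|b|², with a, b the |0⟩, |1⟩ amplitudes.
= (9 - 1)/10 = 8/10.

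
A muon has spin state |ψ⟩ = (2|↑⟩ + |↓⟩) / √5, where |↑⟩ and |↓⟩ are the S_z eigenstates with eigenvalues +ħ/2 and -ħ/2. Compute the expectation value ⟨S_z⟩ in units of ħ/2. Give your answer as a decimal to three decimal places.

0.600

⟨σ_z⟩ = |a|² - |b|² divided by |a|²+|b|², with a, b the |↑⟩, |↓⟩ amplitudes.
= (4 - 1)/5 = 3/5.
⟨S_z⟩ = (ħ/2)·⟨σ_z⟩.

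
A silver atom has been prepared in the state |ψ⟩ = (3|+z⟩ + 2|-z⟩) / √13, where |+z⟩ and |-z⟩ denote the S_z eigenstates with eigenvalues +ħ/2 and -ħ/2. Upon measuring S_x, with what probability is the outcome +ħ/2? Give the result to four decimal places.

0.9615

|+x⟩ = (|+z⟩ + |-z⟩)/√2, so ⟨+x|ψ⟩ = (5) / (√2·√13).
P = |5|² / 26 = 25/26.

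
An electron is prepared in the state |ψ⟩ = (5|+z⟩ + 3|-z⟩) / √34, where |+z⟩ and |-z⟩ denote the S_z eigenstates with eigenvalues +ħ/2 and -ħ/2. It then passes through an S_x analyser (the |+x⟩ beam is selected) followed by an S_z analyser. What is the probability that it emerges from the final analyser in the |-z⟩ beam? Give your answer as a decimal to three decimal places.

0.471

First analyser (S_x): P(|+x⟩) = |⟨+x|ψ⟩|² = 64/68.
After stage 1 the state is |+x⟩; P(|-z⟩) = |⟨-z|+x⟩|² = 1/2.
Joint probability = 64/68 × 1/2 = 0.471.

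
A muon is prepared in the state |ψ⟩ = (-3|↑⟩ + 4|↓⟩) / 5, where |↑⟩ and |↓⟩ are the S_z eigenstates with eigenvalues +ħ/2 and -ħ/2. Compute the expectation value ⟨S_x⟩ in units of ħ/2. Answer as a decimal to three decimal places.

-0.960

⟨σ_x⟩ = 2 Re(a* b)/(|a|²+|b|²) with a = -3, b = 4.
a* b = -12, so ⟨σ_x⟩ = -24/25.
⟨S_x⟩ = (ħ/2)·⟨σ_x⟩.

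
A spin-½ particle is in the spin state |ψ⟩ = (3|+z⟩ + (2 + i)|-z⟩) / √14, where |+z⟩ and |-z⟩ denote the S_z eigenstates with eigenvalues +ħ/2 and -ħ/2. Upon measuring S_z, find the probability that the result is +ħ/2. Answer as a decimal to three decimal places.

0.643

The +ħ/2 outcome corresponds to |+z⟩. Its amplitude in |ψ⟩ is 3/√14.
P = |3|² / 14 = 9/14.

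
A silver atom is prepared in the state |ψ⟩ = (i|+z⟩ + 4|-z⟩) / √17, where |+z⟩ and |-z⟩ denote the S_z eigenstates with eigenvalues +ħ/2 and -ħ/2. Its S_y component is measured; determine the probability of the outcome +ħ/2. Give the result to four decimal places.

0.2647

|+y⟩ = (|+z⟩ + i|-z⟩)/√2, so ⟨+y|ψ⟩ = (-3i) / (√2·√17).
P = |-3i|² / 34 = 9/34.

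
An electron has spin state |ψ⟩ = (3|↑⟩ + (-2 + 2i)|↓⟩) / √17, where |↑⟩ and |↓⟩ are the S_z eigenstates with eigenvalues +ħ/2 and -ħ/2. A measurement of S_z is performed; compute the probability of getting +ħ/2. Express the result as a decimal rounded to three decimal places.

0.529

The +ħ/2 outcome corresponds to |↑⟩. Its amplitude in |ψ⟩ is 3/√17.
P = |3|² / 17 = 9/17.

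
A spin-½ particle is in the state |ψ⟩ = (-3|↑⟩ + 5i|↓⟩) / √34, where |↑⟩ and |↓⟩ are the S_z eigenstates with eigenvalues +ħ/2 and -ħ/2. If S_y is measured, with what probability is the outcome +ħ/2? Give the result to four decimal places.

0.0588

|+y⟩ = (|↑⟩ + i|↓⟩)/√2, so ⟨+y|ψ⟩ = (2) / (√2·√34).
P = |2|² / 68 = 4/68.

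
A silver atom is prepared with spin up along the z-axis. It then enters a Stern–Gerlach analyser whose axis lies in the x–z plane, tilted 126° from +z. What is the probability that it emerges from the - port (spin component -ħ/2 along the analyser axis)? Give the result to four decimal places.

For spin-½, the probability of finding spin-up along an axis at angle θ to the initial spin direction is cos²(θ/2); spin-down is sin²(θ/2).
θ = 126°, so P = sin²(63°) ≈ 0.7939.

0.7939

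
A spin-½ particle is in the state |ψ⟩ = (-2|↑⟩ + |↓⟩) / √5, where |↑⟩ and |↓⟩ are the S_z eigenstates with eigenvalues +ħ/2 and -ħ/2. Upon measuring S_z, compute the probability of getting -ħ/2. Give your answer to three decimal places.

0.200

The -ħ/2 outcome corresponds to |↓⟩. Its amplitude in |ψ⟩ is 1/√5.
P = |1|² / 5 = 1/5.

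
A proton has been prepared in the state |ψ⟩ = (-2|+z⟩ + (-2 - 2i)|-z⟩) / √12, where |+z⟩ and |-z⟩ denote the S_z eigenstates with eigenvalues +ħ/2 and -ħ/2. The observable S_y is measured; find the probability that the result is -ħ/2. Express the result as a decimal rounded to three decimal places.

0.167

|-y⟩ = (|+z⟩ - i|-z⟩)/√2, so ⟨-y|ψ⟩ = (-2i) / (√2·√12).
P = |-2i|² / 24 = 4/24.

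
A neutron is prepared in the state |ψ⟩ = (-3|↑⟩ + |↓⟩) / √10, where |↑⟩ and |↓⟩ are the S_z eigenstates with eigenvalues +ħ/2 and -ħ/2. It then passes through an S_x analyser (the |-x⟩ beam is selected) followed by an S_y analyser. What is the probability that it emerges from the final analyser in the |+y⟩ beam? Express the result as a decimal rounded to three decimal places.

0.400

First analyser (S_x): P(|-x⟩) = |⟨-x|ψ⟩|² = 16/20.
After stage 1 the state is |-x⟩; P(|+y⟩) = |⟨+y|-x⟩|² = 1/2.
Joint probability = 16/20 × 1/2 = 0.400.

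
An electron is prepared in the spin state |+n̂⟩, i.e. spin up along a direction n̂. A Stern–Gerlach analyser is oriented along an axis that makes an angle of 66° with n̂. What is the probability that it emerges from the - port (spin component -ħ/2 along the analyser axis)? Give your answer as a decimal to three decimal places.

0.297

For spin-½, the probability of finding spin-up along an axis at angle θ to the initial spin direction is cos²(θ/2); spin-down is sin²(θ/2).
θ = 66°, so P = sin²(33°) ≈ 0.297.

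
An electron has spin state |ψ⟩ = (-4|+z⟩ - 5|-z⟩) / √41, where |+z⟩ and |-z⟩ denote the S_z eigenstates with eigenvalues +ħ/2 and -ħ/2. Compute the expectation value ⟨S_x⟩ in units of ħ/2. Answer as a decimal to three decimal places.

⟨σ_x⟩ = 2 Re(a* b)/(|a|²+|b|²) with a = -4, b = -5.
a* b = 20, so ⟨σ_x⟩ = 40/41.
⟨S_x⟩ = (ħ/2)·⟨σ_x⟩.

0.976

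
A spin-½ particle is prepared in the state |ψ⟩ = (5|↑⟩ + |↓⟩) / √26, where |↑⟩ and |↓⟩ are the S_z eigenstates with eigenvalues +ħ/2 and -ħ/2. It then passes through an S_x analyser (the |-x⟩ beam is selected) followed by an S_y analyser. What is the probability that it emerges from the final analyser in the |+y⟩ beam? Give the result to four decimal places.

0.1538

First analyser (S_x): P(|-x⟩) = |⟨-x|ψ⟩|² = 16/52.
After stage 1 the state is |-x⟩; P(|+y⟩) = |⟨+y|-x⟩|² = 1/2.
Joint probability = 16/52 × 1/2 = 0.1538.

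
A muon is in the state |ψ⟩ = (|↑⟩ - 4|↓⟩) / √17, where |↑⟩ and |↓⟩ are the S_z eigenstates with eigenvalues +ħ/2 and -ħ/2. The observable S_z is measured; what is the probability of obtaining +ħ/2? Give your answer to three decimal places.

0.059

The +ħ/2 outcome corresponds to |↑⟩. Its amplitude in |ψ⟩ is 1/√17.
P = |1|² / 17 = 1/17.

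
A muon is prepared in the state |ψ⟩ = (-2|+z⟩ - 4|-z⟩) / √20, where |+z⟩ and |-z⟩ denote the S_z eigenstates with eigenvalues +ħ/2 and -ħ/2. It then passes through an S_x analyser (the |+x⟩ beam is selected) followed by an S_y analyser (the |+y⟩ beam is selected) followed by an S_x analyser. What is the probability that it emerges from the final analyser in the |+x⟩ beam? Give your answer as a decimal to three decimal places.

0.225

First analyser (S_x): P(|+x⟩) = |⟨+x|ψ⟩|² = 36/40.
After stage 1 the state is |+x⟩; P(|+y⟩) = |⟨+y|+x⟩|² = 1/2.
After stage 2 the state is |+y⟩; P(|+x⟩) = |⟨+x|+y⟩|² = 1/2.
Joint probability = 36/40 × 1/2 × 1/2 = 0.225.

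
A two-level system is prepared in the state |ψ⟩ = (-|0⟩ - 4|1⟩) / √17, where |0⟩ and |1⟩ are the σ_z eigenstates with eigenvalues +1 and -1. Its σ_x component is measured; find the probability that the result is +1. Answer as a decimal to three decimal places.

0.735

|+x⟩ = (|0⟩ + |1⟩)/√2, so ⟨+x|ψ⟩ = (-5) / (√2·√17).
P = |-5|² / 34 = 25/34.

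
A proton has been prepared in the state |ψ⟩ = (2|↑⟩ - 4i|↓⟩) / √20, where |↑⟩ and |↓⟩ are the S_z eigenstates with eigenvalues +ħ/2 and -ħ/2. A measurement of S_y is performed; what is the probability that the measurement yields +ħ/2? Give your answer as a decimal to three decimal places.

|+y⟩ = (|↑⟩ + i|↓⟩)/√2, so ⟨+y|ψ⟩ = (-2) / (√2·√20).
P = |-2|² / 40 = 4/40.

0.100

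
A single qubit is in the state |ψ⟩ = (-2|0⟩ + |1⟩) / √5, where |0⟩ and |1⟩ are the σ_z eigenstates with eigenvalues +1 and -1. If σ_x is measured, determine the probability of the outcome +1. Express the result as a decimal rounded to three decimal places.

0.100

|+x⟩ = (|0⟩ + |1⟩)/√2, so ⟨+x|ψ⟩ = (-1) / (√2·√5).
P = |-1|² / 10 = 1/10.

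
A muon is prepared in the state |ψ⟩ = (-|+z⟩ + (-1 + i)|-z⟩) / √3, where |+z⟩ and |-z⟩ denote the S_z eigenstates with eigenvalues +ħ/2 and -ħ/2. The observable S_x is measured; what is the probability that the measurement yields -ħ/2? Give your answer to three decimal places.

|-x⟩ = (|+z⟩ - |-z⟩)/√2, so ⟨-x|ψ⟩ = (-i) / (√2·√3).
P = |-i|² / 6 = 1/6.

0.167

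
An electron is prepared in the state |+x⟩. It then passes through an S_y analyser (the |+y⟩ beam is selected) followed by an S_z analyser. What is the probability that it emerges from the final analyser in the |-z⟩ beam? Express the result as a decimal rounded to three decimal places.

0.250

First analyser (S_y): from |+x⟩, P(|+y⟩) = 1/2.
After stage 1 the state is |+y⟩; P(|-z⟩) = |⟨-z|+y⟩|² = 1/2.
Joint probability = 1/2 × 1/2 = 0.250.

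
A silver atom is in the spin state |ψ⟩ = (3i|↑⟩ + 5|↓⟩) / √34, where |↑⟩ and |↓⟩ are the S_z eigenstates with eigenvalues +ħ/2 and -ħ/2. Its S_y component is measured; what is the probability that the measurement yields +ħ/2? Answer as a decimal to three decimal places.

|+y⟩ = (|↑⟩ + i|↓⟩)/√2, so ⟨+y|ψ⟩ = (-2i) / (√2·√34).
P = |-2i|² / 68 = 4/68.

0.059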